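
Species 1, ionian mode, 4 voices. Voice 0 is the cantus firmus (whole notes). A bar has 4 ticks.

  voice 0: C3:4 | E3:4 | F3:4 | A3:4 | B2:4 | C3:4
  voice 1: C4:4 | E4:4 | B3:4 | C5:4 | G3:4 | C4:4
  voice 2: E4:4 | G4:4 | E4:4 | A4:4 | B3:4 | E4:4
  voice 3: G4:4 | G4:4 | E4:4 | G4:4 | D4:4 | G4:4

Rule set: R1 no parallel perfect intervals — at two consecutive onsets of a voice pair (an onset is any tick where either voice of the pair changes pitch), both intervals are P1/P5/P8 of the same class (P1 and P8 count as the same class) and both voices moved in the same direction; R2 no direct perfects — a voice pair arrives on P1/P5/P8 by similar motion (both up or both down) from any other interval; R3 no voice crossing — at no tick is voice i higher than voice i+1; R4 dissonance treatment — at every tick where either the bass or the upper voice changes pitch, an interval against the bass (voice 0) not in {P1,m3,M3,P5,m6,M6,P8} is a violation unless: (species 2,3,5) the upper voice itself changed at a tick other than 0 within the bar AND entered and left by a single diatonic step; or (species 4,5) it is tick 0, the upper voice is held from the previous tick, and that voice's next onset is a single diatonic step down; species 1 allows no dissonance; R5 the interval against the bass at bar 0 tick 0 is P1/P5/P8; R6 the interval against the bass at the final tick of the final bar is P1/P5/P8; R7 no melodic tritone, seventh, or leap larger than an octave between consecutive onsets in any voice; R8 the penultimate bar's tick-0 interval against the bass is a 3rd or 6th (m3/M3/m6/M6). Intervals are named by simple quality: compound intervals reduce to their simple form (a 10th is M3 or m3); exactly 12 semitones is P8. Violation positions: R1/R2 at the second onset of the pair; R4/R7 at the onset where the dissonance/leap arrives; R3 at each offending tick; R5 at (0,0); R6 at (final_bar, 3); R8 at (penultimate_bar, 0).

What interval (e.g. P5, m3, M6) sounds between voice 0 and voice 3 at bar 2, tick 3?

M7

voice 0=F3 voice 3=E4 -> M7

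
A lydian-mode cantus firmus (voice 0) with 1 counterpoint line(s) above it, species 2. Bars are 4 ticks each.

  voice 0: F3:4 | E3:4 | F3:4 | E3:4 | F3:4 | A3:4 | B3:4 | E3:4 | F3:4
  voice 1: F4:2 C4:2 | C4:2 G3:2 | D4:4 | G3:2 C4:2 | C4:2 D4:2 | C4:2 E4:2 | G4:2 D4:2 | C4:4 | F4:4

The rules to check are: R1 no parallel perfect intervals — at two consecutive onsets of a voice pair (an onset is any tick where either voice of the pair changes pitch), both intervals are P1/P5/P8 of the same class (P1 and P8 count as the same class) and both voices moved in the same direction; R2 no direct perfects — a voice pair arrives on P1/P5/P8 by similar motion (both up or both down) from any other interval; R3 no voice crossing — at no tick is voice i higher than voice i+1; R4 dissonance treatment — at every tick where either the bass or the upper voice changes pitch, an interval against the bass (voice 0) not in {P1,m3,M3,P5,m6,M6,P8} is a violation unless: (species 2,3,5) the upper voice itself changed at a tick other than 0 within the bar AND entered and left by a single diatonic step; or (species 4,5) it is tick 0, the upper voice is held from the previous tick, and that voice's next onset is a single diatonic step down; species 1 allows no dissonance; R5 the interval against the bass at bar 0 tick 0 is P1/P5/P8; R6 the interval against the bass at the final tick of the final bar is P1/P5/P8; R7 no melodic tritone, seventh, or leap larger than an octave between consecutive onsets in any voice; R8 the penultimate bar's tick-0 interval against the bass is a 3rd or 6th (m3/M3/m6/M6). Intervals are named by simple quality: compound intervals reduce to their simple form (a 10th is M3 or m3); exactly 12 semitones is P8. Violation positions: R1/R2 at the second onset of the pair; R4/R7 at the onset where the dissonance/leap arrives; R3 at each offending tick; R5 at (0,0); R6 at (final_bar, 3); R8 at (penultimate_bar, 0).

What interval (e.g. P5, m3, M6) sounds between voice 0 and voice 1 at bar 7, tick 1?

m6

voice 0=E3 voice 1=C4 -> m6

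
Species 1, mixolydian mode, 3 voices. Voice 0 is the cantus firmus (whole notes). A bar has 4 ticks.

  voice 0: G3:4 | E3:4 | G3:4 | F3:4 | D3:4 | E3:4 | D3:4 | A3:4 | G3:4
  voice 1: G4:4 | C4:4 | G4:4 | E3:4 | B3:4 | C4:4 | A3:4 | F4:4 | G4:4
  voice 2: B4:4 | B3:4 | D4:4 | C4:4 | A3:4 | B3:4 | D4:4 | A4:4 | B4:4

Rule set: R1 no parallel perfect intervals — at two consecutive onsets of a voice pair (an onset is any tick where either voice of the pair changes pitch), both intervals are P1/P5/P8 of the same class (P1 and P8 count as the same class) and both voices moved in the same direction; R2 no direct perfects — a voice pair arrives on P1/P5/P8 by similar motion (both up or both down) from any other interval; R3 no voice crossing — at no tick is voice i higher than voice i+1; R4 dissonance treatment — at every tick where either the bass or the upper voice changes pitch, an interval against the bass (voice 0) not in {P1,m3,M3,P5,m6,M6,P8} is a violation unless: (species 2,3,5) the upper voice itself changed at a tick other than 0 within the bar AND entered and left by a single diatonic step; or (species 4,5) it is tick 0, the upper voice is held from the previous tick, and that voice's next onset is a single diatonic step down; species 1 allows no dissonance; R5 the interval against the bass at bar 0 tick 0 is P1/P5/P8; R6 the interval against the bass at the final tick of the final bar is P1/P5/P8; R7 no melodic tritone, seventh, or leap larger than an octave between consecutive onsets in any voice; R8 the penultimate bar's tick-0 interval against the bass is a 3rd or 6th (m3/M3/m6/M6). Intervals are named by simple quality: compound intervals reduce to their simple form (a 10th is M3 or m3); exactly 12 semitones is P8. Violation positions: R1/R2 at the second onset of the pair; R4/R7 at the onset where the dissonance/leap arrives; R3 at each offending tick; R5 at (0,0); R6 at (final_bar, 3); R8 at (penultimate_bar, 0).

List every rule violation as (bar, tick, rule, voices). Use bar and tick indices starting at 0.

(0, 0, R5, (0, 2))
(1, 0, R2, (0, 2))
(1, 0, R3, (1, 2))
(1, 1, R3, (1, 2))
(1, 2, R3, (1, 2))
(1, 3, R3, (1, 2))
(2, 0, R1, (0, 2))
(2, 0, R2, (0, 1))
(2, 0, R3, (1, 2))
(2, 1, R3, (1, 2))
(2, 2, R3, (1, 2))
(2, 3, R3, (1, 2))
(3, 0, R1, (0, 2))
(3, 0, R3, (0, 1))
(3, 0, R4, (0, 1))
(3, 0, R7, (1,))
(3, 1, R3, (0, 1))
(3, 2, R3, (0, 1))
(3, 3, R3, (0, 1))
(4, 0, R1, (0, 2))
(4, 0, R3, (1, 2))
(4, 1, R3, (1, 2))
(4, 2, R3, (1, 2))
(4, 3, R3, (1, 2))
(5, 0, R1, (0, 2))
(5, 0, R3, (1, 2))
(5, 1, R3, (1, 2))
(5, 2, R3, (1, 2))
(5, 3, R3, (1, 2))
(6, 0, R2, (0, 1))
(7, 0, R1, (0, 2))
(7, 0, R8, (0, 2))
(8, 3, R6, (0, 2))

bar 0: v0=G3 v1=G4 v2=B4 downbeat M3
bar 1: v0=E3 v1=C4 v2=B3 downbeat P5
bar 2: v0=G3 v1=G4 v2=D4 downbeat P5
bar 3: v0=F3 v1=E3 v2=C4 downbeat P5
bar 4: v0=D3 v1=B3 v2=A3 downbeat P5
bar 5: v0=E3 v1=C4 v2=B3 downbeat P5
bar 6: v0=D3 v1=A3 v2=D4 downbeat P8
bar 7: v0=A3 v1=F4 v2=A4 downbeat P8
bar 8: v0=G3 v1=G4 v2=B4 downbeat M3
  -> R5 @ bar 0 tick 0 v(0, 2): opens on M3
  -> R2 @ bar 1 tick 0 v(0, 2): G3/B4 M3 -> E3/B3 P5 similar
  -> R3 @ bar 1 tick 0 v(1, 2): C4 above B3
  -> R3 @ bar 1 tick 1 v(1, 2): C4 above B3
  -> R3 @ bar 1 tick 2 v(1, 2): C4 above B3
  -> R3 @ bar 1 tick 3 v(1, 2): C4 above B3
  -> R1 @ bar 2 tick 0 v(0, 2): E3/B3 P5 -> G3/D4 P5 similar
  -> R2 @ bar 2 tick 0 v(0, 1): E3/C4 m6 -> G3/G4 P8 similar
  -> R3 @ bar 2 tick 0 v(1, 2): G4 above D4
  -> R3 @ bar 2 tick 1 v(1, 2): G4 above D4
  -> R3 @ bar 2 tick 2 v(1, 2): G4 above D4
  -> R3 @ bar 2 tick 3 v(1, 2): G4 above D4
  -> R1 @ bar 3 tick 0 v(0, 2): G3/D4 P5 -> F3/C4 P5 similar
  -> R3 @ bar 3 tick 0 v(0, 1): F3 above E3
  -> R4 @ bar 3 tick 0 v(0, 1): F3/E3 m2 untreated
  -> R7 @ bar 3 tick 0 v(1,): G4->E3 leap 15st
  -> R3 @ bar 3 tick 1 v(0, 1): F3 above E3
  -> R3 @ bar 3 tick 2 v(0, 1): F3 above E3
  -> R3 @ bar 3 tick 3 v(0, 1): F3 above E3
  -> R1 @ bar 4 tick 0 v(0, 2): F3/C4 P5 -> D3/A3 P5 similar
  -> R3 @ bar 4 tick 0 v(1, 2): B3 above A3
  -> R3 @ bar 4 tick 1 v(1, 2): B3 above A3
  -> R3 @ bar 4 tick 2 v(1, 2): B3 above A3
  -> R3 @ bar 4 tick 3 v(1, 2): B3 above A3
  -> R1 @ bar 5 tick 0 v(0, 2): D3/A3 P5 -> E3/B3 P5 similar
  -> R3 @ bar 5 tick 0 v(1, 2): C4 above B3
  -> R3 @ bar 5 tick 1 v(1, 2): C4 above B3
  -> R3 @ bar 5 tick 2 v(1, 2): C4 above B3
  -> R3 @ bar 5 tick 3 v(1, 2): C4 above B3
  -> R2 @ bar 6 tick 0 v(0, 1): E3/C4 m6 -> D3/A3 P5 similar
  -> R1 @ bar 7 tick 0 v(0, 2): D3/D4 P8 -> A3/A4 P8 similar
  -> R8 @ bar 7 tick 0 v(0, 2): penult P8 not 3rd/6th
  -> R6 @ bar 8 tick 3 v(0, 2): closes on M3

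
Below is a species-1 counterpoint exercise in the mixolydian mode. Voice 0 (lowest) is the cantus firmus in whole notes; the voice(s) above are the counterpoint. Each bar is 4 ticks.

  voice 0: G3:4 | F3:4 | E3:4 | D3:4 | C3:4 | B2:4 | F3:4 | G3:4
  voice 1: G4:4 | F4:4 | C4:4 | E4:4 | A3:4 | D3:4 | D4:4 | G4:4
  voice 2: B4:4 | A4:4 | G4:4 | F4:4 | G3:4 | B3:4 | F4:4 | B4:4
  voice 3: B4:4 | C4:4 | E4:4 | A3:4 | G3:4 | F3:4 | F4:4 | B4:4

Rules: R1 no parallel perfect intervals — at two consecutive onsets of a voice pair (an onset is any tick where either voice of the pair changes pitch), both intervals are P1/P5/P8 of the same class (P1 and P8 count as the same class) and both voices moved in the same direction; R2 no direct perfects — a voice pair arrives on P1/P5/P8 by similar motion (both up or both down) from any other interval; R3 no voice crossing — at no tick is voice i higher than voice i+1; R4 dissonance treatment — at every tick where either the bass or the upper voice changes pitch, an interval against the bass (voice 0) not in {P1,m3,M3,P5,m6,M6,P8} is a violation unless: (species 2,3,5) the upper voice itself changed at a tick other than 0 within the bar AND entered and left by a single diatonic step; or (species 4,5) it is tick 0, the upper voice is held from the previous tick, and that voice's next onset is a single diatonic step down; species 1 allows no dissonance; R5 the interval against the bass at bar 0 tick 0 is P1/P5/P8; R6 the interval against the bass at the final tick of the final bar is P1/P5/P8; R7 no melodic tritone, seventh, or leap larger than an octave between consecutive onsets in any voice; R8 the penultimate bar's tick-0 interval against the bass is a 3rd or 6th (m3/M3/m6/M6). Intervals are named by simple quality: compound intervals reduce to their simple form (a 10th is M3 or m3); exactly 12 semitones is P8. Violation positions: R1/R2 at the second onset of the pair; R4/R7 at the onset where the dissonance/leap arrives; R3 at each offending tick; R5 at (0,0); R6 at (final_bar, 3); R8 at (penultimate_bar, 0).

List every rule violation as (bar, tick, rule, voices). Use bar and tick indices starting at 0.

bar 0: v0=G3 v1=G4 v2=B4 v3=B4 downbeat M3
bar 1: v0=F3 v1=F4 v2=A4 v3=C4 downbeat P5
bar 2: v0=E3 v1=C4 v2=G4 v3=E4 downbeat P8
bar 3: v0=D3 v1=E4 v2=F4 v3=A3 downbeat P5
bar 4: v0=C3 v1=A3 v2=G3 v3=G3 downbeat P5
bar 5: v0=B2 v1=D3 v2=B3 v3=F3 downbeat TT
bar 6: v0=F3 v1=D4 v2=F4 v3=F4 downbeat P8
bar 7: v0=G3 v1=G4 v2=B4 v3=B4 downbeat M3
  -> R5 @ bar 0 tick 0 v(0, 2): opens on M3
  -> R5 @ bar 0 tick 0 v(0, 3): opens on M3
  -> R1 @ bar 1 tick 0 v(0, 1): G3/G4 P8 -> F3/F4 P8 similar
  -> R2 @ bar 1 tick 0 v(0, 3): G3/B4 M3 -> F3/C4 P5 similar
  -> R3 @ bar 1 tick 0 v(2, 3): A4 above C4
  -> R7 @ bar 1 tick 0 v(3,): B4->C4 leap 11st
  -> R3 @ bar 1 tick 1 v(2, 3): A4 above C4
  -> R3 @ bar 1 tick 2 v(2, 3): A4 above C4
  -> R3 @ bar 1 tick 3 v(2, 3): A4 above C4
  -> R2 @ bar 2 tick 0 v(1, 2): F4/A4 M3 -> C4/G4 P5 similar
  -> R3 @ bar 2 tick 0 v(2, 3): G4 above E4
  -> R3 @ bar 2 tick 1 v(2, 3): G4 above E4
  -> R3 @ bar 2 tick 2 v(2, 3): G4 above E4
  -> R3 @ bar 2 tick 3 v(2, 3): G4 above E4
  -> R2 @ bar 3 tick 0 v(0, 3): E3/E4 P8 -> D3/A3 P5 similar
  -> R3 @ bar 3 tick 0 v(2, 3): F4 above A3
  -> R4 @ bar 3 tick 0 v(0, 1): D3/E4 M2 untreated
  -> R3 @ bar 3 tick 1 v(2, 3): F4 above A3
  -> R3 @ bar 3 tick 2 v(2, 3): F4 above A3
  -> R3 @ bar 3 tick 3 v(2, 3): F4 above A3
  -> R1 @ bar 4 tick 0 v(0, 3): D3/A3 P5 -> C3/G3 P5 similar
  -> R2 @ bar 4 tick 0 v(0, 2): D3/F4 m3 -> C3/G3 P5 similar
  -> R2 @ bar 4 tick 0 v(2, 3): F4/A3 m6 -> G3/G3 P1 similar
  -> R3 @ bar 4 tick 0 v(1, 2): A3 above G3
  -> R7 @ bar 4 tick 0 v(2,): F4->G3 leap 10st
  -> R3 @ bar 4 tick 1 v(1, 2): A3 above G3
  -> R3 @ bar 4 tick 2 v(1, 2): A3 above G3
  -> R3 @ bar 4 tick 3 v(1, 2): A3 above G3
  -> R3 @ bar 5 tick 0 v(2, 3): B3 above F3
  -> R4 @ bar 5 tick 0 v(0, 3): B2/F3 TT untreated
  -> R3 @ bar 5 tick 1 v(2, 3): B3 above F3
  -> R3 @ bar 5 tick 2 v(2, 3): B3 above F3
  -> R3 @ bar 5 tick 3 v(2, 3): B3 above F3
  -> R1 @ bar 6 tick 0 v(0, 2): B2/B3 P8 -> F3/F4 P8 similar
  -> R2 @ bar 6 tick 0 v(0, 3): B2/F3 TT -> F3/F4 P8 similar
  -> R2 @ bar 6 tick 0 v(2, 3): B3/F3 TT -> F4/F4 P1 similar
  -> R7 @ bar 6 tick 0 v(0,): B2->F3 leap 6st
  -> R7 @ bar 6 tick 0 v(2,): B3->F4 leap 6st
  -> R8 @ bar 6 tick 0 v(0, 2): penult P8 not 3rd/6th
  -> R8 @ bar 6 tick 0 v(0, 3): penult P8 not 3rd/6th
  -> R1 @ bar 7 tick 0 v(2, 3): F4/F4 P1 -> B4/B4 P1 similar
  -> R2 @ bar 7 tick 0 v(0, 1): F3/D4 M6 -> G3/G4 P8 similar
  -> R7 @ bar 7 tick 0 v(2,): F4->B4 leap 6st
  -> R7 @ bar 7 tick 0 v(3,): F4->B4 leap 6st
  -> R6 @ bar 7 tick 3 v(0, 2): closes on M3
  -> R6 @ bar 7 tick 3 v(0, 3): closes on M3

(0, 0, R5, (0, 2))
(0, 0, R5, (0, 3))
(1, 0, R1, (0, 1))
(1, 0, R2, (0, 3))
(1, 0, R3, (2, 3))
(1, 0, R7, (3,))
(1, 1, R3, (2, 3))
(1, 2, R3, (2, 3))
(1, 3, R3, (2, 3))
(2, 0, R2, (1, 2))
(2, 0, R3, (2, 3))
(2, 1, R3, (2, 3))
(2, 2, R3, (2, 3))
(2, 3, R3, (2, 3))
(3, 0, R2, (0, 3))
(3, 0, R3, (2, 3))
(3, 0, R4, (0, 1))
(3, 1, R3, (2, 3))
(3, 2, R3, (2, 3))
(3, 3, R3, (2, 3))
(4, 0, R1, (0, 3))
(4, 0, R2, (0, 2))
(4, 0, R2, (2, 3))
(4, 0, R3, (1, 2))
(4, 0, R7, (2,))
(4, 1, R3, (1, 2))
(4, 2, R3, (1, 2))
(4, 3, R3, (1, 2))
(5, 0, R3, (2, 3))
(5, 0, R4, (0, 3))
(5, 1, R3, (2, 3))
(5, 2, R3, (2, 3))
(5, 3, R3, (2, 3))
(6, 0, R1, (0, 2))
(6, 0, R2, (0, 3))
(6, 0, R2, (2, 3))
(6, 0, R7, (0,))
(6, 0, R7, (2,))
(6, 0, R8, (0, 2))
(6, 0, R8, (0, 3))
(7, 0, R1, (2, 3))
(7, 0, R2, (0, 1))
(7, 0, R7, (2,))
(7, 0, R7, (3,))
(7, 3, R6, (0, 2))
(7, 3, R6, (0, 3))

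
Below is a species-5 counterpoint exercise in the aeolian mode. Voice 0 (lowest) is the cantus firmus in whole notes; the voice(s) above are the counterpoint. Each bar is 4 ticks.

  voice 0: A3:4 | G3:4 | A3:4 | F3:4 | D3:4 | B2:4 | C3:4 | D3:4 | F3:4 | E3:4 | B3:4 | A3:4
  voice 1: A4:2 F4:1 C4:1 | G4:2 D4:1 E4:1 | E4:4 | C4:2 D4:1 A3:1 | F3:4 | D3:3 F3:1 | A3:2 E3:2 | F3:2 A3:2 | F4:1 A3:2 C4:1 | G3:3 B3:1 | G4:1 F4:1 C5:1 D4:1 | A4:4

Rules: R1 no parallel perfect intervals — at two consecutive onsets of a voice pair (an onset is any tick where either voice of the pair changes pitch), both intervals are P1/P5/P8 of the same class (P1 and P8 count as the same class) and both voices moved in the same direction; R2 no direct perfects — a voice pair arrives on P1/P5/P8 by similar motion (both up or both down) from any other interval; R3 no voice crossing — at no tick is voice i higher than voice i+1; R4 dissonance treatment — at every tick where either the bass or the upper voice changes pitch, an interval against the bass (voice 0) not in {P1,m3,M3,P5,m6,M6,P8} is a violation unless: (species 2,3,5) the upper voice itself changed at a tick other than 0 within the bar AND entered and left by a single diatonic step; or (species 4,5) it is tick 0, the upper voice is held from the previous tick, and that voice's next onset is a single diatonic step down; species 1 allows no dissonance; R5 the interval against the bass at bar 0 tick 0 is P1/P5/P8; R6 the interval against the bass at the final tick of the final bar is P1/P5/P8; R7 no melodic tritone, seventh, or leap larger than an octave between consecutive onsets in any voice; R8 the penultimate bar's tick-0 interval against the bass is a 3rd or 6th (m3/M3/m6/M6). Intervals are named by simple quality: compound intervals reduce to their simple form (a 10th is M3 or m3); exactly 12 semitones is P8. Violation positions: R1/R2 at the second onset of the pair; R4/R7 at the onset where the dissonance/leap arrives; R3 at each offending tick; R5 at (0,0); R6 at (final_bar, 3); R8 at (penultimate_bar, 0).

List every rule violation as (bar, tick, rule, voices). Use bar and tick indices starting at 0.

bar 0: v0=A3 v1=A4 downbeat P8
bar 1: v0=G3 v1=G4 downbeat P8
bar 2: v0=A3 v1=E4 downbeat P5
bar 3: v0=F3 v1=C4 downbeat P5
bar 4: v0=D3 v1=F3 downbeat m3
bar 5: v0=B2 v1=D3 downbeat m3
bar 6: v0=C3 v1=A3 downbeat M6
bar 7: v0=D3 v1=F3 downbeat m3
bar 8: v0=F3 v1=F4 downbeat P8
bar 9: v0=E3 v1=G3 downbeat m3
bar 10: v0=B3 v1=G4 downbeat m6
bar 11: v0=A3 v1=A4 downbeat P8
  -> R1 @ bar 3 tick 0 v(0, 1): A3/E4 P5 -> F3/C4 P5 similar
  -> R4 @ bar 5 tick 3 v(0, 1): B2/F3 TT untreated
  -> R2 @ bar 8 tick 0 v(0, 1): D3/A3 P5 -> F3/F4 P8 similar
  -> R4 @ bar 10 tick 1 v(0, 1): B3/F4 TT untreated
  -> R4 @ bar 10 tick 2 v(0, 1): B3/C5 m2 untreated
  -> R7 @ bar 10 tick 3 v(1,): C5->D4 leap 10st

(3, 0, R1, (0, 1))
(5, 3, R4, (0, 1))
(8, 0, R2, (0, 1))
(10, 1, R4, (0, 1))
(10, 2, R4, (0, 1))
(10, 3, R7, (1,))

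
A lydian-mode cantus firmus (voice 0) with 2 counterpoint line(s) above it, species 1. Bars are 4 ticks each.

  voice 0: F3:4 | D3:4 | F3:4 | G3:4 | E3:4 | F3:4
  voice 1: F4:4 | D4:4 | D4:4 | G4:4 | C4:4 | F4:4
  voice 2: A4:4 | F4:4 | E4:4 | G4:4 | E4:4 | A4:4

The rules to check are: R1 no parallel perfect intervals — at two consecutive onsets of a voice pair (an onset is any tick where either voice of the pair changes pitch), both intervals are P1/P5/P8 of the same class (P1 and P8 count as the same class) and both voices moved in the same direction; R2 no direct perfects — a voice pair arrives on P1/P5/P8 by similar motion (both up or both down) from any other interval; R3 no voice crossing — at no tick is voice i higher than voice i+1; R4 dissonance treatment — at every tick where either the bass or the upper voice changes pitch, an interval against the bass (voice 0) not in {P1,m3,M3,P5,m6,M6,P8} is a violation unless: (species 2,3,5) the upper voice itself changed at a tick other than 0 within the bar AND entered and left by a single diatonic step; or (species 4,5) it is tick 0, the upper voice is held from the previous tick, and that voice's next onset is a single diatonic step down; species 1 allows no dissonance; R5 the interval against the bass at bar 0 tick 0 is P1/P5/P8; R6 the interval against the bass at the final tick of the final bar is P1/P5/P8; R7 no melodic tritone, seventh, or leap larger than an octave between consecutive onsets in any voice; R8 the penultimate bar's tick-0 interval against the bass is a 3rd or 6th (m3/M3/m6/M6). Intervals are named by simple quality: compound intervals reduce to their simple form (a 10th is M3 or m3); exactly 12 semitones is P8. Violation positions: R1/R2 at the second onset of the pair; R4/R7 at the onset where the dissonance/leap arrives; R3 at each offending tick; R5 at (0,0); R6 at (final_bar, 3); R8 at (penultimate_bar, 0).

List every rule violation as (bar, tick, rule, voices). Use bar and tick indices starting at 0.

bar 0: v0=F3 v1=F4 v2=A4 downbeat M3
bar 1: v0=D3 v1=D4 v2=F4 downbeat m3
bar 2: v0=F3 v1=D4 v2=E4 downbeat M7
bar 3: v0=G3 v1=G4 v2=G4 downbeat P8
bar 4: v0=E3 v1=C4 v2=E4 downbeat P8
bar 5: v0=F3 v1=F4 v2=A4 downbeat M3
  -> R5 @ bar 0 tick 0 v(0, 2): opens on M3
  -> R1 @ bar 1 tick 0 v(0, 1): F3/F4 P8 -> D3/D4 P8 similar
  -> R4 @ bar 2 tick 0 v(0, 2): F3/E4 M7 untreated
  -> R2 @ bar 3 tick 0 v(0, 1): F3/D4 M6 -> G3/G4 P8 similar
  -> R2 @ bar 3 tick 0 v(0, 2): F3/E4 M7 -> G3/G4 P8 similar
  -> R2 @ bar 3 tick 0 v(1, 2): D4/E4 M2 -> G4/G4 P1 similar
  -> R1 @ bar 4 tick 0 v(0, 2): G3/G4 P8 -> E3/E4 P8 similar
  -> R8 @ bar 4 tick 0 v(0, 2): penult P8 not 3rd/6th
  -> R2 @ bar 5 tick 0 v(0, 1): E3/C4 m6 -> F3/F4 P8 similar
  -> R6 @ bar 5 tick 3 v(0, 2): closes on M3

(0, 0, R5, (0, 2))
(1, 0, R1, (0, 1))
(2, 0, R4, (0, 2))
(3, 0, R2, (0, 1))
(3, 0, R2, (0, 2))
(3, 0, R2, (1, 2))
(4, 0, R1, (0, 2))
(4, 0, R8, (0, 2))
(5, 0, R2, (0, 1))
(5, 3, R6, (0, 2))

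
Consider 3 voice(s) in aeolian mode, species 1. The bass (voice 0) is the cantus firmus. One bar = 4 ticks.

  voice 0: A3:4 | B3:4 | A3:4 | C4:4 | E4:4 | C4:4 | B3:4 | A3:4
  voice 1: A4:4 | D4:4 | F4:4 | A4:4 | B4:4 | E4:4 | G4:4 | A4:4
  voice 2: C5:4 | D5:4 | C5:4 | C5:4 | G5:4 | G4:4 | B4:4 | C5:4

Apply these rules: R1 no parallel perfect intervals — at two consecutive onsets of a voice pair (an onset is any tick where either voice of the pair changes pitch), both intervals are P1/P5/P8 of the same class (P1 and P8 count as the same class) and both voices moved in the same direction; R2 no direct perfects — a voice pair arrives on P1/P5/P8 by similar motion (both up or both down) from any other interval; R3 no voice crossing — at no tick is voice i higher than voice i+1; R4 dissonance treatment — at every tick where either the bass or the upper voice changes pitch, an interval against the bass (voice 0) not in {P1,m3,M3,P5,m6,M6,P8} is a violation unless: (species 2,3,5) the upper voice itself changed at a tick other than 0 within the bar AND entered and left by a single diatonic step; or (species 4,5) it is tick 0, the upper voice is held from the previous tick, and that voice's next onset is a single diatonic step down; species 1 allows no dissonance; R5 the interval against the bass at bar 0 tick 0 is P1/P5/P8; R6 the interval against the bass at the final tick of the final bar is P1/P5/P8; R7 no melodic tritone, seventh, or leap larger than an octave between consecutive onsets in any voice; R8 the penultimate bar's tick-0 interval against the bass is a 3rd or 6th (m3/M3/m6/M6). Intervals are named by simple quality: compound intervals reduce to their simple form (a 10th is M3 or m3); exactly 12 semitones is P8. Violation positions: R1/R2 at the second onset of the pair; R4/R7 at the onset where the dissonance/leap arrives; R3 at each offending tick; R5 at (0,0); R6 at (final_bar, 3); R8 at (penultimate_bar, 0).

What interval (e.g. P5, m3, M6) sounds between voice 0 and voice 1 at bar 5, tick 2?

M3

voice 0=C4 voice 1=E4 -> M3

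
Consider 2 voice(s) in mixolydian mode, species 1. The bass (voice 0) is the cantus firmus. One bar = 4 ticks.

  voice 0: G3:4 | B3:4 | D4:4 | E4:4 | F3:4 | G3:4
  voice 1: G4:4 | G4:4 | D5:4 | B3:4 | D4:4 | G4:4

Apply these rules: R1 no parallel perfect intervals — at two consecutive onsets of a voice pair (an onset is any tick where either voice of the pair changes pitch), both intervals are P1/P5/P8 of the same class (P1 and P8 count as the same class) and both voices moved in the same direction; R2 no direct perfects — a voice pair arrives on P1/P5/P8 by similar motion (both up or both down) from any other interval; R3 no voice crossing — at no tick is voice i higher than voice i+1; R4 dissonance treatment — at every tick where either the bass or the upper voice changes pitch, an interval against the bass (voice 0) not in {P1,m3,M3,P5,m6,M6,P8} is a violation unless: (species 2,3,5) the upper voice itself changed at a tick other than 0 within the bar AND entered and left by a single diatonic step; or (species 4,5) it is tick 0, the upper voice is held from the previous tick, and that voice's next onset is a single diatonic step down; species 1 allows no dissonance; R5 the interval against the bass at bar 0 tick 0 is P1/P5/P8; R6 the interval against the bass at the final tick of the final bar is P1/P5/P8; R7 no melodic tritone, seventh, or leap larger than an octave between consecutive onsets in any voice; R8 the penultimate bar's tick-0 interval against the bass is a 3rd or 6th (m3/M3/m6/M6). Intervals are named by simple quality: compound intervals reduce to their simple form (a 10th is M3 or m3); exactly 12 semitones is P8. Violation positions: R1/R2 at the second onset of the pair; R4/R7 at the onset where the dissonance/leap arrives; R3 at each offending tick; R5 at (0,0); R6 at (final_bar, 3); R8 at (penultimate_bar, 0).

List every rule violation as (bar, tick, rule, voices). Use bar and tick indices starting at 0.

bar 0: v0=G3 v1=G4 downbeat P8
bar 1: v0=B3 v1=G4 downbeat m6
bar 2: v0=D4 v1=D5 downbeat P8
bar 3: v0=E4 v1=B3 downbeat P4
bar 4: v0=F3 v1=D4 downbeat M6
bar 5: v0=G3 v1=G4 downbeat P8
  -> R2 @ bar 2 tick 0 v(0, 1): B3/G4 m6 -> D4/D5 P8 similar
  -> R3 @ bar 3 tick 0 v(0, 1): E4 above B3
  -> R4 @ bar 3 tick 0 v(0, 1): E4/B3 P4 untreated
  -> R7 @ bar 3 tick 0 v(1,): D5->B3 leap 15st
  -> R3 @ bar 3 tick 1 v(0, 1): E4 above B3
  -> R3 @ bar 3 tick 2 v(0, 1): E4 above B3
  -> R3 @ bar 3 tick 3 v(0, 1): E4 above B3
  -> R7 @ bar 4 tick 0 v(0,): E4->F3 leap 11st
  -> R2 @ bar 5 tick 0 v(0, 1): F3/D4 M6 -> G3/G4 P8 similar

(2, 0, R2, (0, 1))
(3, 0, R3, (0, 1))
(3, 0, R4, (0, 1))
(3, 0, R7, (1,))
(3, 1, R3, (0, 1))
(3, 2, R3, (0, 1))
(3, 3, R3, (0, 1))
(4, 0, R7, (0,))
(5, 0, R2, (0, 1))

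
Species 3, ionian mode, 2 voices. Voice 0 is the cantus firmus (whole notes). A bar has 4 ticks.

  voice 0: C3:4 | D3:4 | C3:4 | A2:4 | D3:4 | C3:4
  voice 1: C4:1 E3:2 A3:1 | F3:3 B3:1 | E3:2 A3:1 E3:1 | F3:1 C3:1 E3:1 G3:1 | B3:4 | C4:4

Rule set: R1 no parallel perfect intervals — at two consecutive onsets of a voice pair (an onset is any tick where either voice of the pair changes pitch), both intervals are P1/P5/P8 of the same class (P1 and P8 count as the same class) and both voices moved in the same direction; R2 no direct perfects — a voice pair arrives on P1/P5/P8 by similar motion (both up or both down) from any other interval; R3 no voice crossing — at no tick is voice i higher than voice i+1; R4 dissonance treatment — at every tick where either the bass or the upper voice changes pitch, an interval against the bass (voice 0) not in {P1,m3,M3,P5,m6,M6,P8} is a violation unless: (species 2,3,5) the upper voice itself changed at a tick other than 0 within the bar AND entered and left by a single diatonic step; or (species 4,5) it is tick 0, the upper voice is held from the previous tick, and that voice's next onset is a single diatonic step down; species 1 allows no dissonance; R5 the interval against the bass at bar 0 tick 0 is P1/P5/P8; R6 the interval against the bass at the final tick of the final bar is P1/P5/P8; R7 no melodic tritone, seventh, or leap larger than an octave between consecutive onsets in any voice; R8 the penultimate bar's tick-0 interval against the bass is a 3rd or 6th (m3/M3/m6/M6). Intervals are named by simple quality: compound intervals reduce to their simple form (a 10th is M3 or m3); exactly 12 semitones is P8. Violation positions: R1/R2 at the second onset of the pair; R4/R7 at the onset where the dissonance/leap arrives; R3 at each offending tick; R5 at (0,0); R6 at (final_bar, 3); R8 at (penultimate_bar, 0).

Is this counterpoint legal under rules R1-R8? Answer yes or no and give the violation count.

bar 0: v0=C3 v1=C4 (P8)
bar 1: v0=D3 v1=F3 (m3)
bar 2: v0=C3 v1=E3 (M3)
bar 3: v0=A2 v1=F3 (m6)
bar 4: v0=D3 v1=B3 (M6)
bar 5: v0=C3 v1=C4 (P8)
  R7 @ bar1.3: F3->B3 leap 6st
  R4 @ bar3.3: A2/G3 m7 untreated

No (2 violations)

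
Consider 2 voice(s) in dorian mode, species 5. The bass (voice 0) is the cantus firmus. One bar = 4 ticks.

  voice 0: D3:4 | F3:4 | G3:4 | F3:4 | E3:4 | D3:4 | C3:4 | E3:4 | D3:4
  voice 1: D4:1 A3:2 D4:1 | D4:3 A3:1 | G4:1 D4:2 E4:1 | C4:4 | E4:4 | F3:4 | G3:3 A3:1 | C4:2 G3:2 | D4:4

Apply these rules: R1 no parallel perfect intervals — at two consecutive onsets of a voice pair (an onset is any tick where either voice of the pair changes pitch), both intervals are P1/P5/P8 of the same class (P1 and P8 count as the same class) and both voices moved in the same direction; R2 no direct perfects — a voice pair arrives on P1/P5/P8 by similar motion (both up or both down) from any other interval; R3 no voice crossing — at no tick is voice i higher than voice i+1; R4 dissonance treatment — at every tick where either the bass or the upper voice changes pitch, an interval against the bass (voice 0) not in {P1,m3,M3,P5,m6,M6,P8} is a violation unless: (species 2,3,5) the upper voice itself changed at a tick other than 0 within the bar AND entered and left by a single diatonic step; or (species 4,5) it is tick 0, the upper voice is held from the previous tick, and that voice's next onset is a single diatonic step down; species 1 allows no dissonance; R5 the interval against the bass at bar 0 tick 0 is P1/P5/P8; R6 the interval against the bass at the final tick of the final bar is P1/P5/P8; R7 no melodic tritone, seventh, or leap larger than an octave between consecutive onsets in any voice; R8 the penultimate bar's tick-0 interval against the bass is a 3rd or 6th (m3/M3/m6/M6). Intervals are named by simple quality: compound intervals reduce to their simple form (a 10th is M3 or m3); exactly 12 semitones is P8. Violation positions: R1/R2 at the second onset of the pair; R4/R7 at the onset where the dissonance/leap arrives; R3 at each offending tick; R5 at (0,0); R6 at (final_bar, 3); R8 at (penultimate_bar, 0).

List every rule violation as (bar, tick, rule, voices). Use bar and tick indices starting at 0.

(2, 0, R2, (0, 1))
(2, 0, R7, (1,))
(3, 0, R2, (0, 1))
(5, 0, R7, (1,))

bar 0: v0=D3 v1=D4 downbeat P8
bar 1: v0=F3 v1=D4 downbeat M6
bar 2: v0=G3 v1=G4 downbeat P8
bar 3: v0=F3 v1=C4 downbeat P5
bar 4: v0=E3 v1=E4 downbeat P8
bar 5: v0=D3 v1=F3 downbeat m3
bar 6: v0=C3 v1=G3 downbeat P5
bar 7: v0=E3 v1=C4 downbeat m6
bar 8: v0=D3 v1=D4 downbeat P8
  -> R2 @ bar 2 tick 0 v(0, 1): F3/A3 M3 -> G3/G4 P8 similar
  -> R7 @ bar 2 tick 0 v(1,): A3->G4 leap 10st
  -> R2 @ bar 3 tick 0 v(0, 1): G3/E4 M6 -> F3/C4 P5 similar
  -> R7 @ bar 5 tick 0 v(1,): E4->F3 leap 11st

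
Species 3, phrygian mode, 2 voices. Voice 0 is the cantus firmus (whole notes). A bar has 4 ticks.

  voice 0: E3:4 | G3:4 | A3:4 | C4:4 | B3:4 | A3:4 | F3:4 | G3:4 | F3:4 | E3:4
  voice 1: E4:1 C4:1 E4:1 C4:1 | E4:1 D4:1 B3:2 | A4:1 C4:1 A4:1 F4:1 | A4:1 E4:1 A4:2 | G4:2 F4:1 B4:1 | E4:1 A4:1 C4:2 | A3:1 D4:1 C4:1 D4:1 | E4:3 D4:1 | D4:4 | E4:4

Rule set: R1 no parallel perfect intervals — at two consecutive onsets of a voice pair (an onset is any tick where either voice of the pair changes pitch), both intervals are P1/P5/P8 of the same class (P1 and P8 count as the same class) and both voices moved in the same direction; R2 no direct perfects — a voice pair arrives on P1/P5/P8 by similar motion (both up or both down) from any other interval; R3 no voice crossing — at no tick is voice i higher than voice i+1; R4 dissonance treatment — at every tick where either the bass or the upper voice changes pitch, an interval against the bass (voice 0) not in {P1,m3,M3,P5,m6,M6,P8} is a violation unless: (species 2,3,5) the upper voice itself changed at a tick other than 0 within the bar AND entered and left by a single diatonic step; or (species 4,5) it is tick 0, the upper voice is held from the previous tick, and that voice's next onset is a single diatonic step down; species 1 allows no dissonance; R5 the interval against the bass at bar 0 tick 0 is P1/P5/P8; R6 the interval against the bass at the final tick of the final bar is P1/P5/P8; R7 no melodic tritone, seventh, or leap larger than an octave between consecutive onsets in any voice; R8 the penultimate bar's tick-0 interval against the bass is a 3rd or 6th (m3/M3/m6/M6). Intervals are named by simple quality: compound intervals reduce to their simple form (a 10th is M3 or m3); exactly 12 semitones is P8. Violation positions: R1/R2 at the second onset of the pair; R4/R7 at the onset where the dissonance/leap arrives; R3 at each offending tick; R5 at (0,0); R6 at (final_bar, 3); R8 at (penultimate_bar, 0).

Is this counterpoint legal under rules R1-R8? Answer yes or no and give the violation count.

bar 0: v0=E3 v1=E4 (P8)
bar 1: v0=G3 v1=E4 (M6)
bar 2: v0=A3 v1=A4 (P8)
bar 3: v0=C4 v1=A4 (M6)
bar 4: v0=B3 v1=G4 (m6)
bar 5: v0=A3 v1=E4 (P5)
bar 6: v0=F3 v1=A3 (M3)
bar 7: v0=G3 v1=E4 (M6)
bar 8: v0=F3 v1=D4 (M6)
bar 9: v0=E3 v1=E4 (P8)
  R2 @ bar2.0: G3/B3 M3 -> A3/A4 P8 similar
  R7 @ bar2.0: B3->A4 leap 10st
  R4 @ bar4.2: B3/F4 TT untreated
  R7 @ bar4.3: F4->B4 leap 6st
  R2 @ bar5.0: B3/B4 P8 -> A3/E4 P5 similar

No (5 violations)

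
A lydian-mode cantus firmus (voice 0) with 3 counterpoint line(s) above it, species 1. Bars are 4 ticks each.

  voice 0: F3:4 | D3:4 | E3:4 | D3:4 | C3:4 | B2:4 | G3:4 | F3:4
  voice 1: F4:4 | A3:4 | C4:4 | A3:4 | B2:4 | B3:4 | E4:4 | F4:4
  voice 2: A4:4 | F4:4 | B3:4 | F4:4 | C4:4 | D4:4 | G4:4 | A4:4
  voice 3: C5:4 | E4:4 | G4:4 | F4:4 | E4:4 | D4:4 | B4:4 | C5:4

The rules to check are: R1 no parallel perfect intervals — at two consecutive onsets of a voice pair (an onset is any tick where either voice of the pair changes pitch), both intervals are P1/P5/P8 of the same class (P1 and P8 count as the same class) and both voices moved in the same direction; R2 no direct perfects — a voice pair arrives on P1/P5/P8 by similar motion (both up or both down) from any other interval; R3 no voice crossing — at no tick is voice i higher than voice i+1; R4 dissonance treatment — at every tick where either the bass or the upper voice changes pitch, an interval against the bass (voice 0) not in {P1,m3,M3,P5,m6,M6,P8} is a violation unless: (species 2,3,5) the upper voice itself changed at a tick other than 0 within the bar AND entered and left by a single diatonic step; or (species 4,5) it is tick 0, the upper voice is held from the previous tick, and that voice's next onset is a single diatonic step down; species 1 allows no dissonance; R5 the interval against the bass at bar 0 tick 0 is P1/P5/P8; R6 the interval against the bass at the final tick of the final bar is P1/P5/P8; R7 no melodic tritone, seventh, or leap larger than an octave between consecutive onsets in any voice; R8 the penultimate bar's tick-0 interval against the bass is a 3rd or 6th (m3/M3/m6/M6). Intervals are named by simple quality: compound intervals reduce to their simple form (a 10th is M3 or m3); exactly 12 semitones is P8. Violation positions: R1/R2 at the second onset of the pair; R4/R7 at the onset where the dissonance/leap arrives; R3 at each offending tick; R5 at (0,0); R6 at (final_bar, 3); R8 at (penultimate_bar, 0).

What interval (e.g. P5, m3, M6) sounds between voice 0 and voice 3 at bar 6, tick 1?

voice 0=G3 voice 3=B4 -> M3

M3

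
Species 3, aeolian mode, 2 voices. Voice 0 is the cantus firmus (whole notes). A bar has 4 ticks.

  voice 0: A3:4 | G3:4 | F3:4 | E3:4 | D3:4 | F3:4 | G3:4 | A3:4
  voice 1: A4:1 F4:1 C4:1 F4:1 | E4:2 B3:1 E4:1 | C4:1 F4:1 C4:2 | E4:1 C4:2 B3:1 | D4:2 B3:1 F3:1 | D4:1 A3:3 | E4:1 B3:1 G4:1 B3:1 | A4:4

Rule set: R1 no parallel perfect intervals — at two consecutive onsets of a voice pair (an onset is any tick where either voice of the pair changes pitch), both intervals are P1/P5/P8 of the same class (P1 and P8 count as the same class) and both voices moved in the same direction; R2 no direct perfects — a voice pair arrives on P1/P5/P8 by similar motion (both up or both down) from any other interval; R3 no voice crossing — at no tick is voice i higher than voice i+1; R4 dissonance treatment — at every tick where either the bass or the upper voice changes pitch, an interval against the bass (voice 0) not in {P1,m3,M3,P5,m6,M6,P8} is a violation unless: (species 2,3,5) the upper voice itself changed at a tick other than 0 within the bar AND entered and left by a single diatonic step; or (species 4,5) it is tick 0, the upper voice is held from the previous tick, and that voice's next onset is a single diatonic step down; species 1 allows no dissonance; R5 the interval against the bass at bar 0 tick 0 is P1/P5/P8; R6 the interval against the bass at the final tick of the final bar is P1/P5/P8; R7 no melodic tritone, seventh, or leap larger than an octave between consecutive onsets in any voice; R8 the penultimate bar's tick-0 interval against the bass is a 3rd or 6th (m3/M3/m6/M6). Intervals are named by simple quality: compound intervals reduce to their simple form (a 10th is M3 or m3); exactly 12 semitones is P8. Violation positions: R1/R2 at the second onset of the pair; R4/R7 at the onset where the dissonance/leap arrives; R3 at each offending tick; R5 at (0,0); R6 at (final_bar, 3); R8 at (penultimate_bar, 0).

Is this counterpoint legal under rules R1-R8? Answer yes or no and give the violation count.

No (4 violations)

bar 0: v0=A3 v1=A4 (P8)
bar 1: v0=G3 v1=E4 (M6)
bar 2: v0=F3 v1=C4 (P5)
bar 3: v0=E3 v1=E4 (P8)
bar 4: v0=D3 v1=D4 (P8)
bar 5: v0=F3 v1=D4 (M6)
bar 6: v0=G3 v1=E4 (M6)
bar 7: v0=A3 v1=A4 (P8)
  R2 @ bar2.0: G3/E4 M6 -> F3/C4 P5 similar
  R7 @ bar4.3: B3->F3 leap 6st
  R2 @ bar7.0: G3/B3 M3 -> A3/A4 P8 similar
  R7 @ bar7.0: B3->A4 leap 10st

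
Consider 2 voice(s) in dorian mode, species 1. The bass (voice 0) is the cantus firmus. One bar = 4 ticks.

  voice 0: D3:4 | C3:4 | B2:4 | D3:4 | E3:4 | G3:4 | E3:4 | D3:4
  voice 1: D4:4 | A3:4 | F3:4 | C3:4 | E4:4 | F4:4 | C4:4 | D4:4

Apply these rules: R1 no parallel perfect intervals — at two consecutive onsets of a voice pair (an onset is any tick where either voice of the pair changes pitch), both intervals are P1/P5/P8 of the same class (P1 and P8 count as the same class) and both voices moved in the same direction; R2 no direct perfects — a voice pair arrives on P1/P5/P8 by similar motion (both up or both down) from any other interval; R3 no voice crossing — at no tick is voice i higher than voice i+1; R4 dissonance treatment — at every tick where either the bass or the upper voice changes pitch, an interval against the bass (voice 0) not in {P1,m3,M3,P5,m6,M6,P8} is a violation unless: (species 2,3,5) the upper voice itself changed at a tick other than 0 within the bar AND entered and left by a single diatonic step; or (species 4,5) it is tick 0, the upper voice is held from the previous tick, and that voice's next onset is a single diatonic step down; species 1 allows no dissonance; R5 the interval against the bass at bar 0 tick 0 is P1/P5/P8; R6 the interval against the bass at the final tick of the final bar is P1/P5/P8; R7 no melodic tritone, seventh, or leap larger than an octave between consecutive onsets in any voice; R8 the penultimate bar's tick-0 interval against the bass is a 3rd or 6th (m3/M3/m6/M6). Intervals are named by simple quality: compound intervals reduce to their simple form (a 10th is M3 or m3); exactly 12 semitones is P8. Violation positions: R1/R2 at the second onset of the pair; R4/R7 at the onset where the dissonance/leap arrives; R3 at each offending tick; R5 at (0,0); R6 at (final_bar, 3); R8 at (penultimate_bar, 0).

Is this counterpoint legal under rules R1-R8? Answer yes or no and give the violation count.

No (9 violations)

bar 0: v0=D3 v1=D4 (P8)
bar 1: v0=C3 v1=A3 (M6)
bar 2: v0=B2 v1=F3 (TT)
bar 3: v0=D3 v1=C3 (M2)
bar 4: v0=E3 v1=E4 (P8)
bar 5: v0=G3 v1=F4 (m7)
bar 6: v0=E3 v1=C4 (m6)
bar 7: v0=D3 v1=D4 (P8)
  R4 @ bar2.0: B2/F3 TT untreated
  R3 @ bar3.0: D3 above C3
  R4 @ bar3.0: D3/C3 M2 untreated
  R3 @ bar3.1: D3 above C3
  R3 @ bar3.2: D3 above C3
  R3 @ bar3.3: D3 above C3
  R2 @ bar4.0: D3/C3 M2 -> E3/E4 P8 similar
  R7 @ bar4.0: C3->E4 leap 16st
  R4 @ bar5.0: G3/F4 m7 untreated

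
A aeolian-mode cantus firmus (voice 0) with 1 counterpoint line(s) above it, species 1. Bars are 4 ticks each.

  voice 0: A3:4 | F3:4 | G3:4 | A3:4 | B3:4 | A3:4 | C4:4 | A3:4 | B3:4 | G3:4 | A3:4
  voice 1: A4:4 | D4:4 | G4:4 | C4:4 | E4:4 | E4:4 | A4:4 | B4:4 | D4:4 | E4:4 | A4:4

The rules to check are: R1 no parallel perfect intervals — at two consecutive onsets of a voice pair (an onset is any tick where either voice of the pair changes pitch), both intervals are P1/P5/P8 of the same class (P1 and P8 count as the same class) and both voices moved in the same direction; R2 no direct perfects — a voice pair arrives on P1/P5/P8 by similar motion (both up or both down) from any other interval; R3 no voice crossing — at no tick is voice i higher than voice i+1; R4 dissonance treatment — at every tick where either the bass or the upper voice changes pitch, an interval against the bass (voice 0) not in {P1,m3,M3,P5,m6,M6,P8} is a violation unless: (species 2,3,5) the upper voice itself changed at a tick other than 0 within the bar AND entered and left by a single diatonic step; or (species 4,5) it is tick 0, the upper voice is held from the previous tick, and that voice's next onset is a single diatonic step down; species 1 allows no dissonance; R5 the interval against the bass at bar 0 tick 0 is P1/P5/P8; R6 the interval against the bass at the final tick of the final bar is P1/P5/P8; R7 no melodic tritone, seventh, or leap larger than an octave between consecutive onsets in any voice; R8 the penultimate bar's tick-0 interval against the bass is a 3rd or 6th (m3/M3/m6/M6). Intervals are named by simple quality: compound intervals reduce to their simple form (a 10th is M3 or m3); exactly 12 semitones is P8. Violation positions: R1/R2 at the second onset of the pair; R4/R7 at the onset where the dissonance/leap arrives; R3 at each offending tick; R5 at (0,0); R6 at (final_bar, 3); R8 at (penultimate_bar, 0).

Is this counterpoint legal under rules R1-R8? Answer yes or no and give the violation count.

bar 0: v0=A3 v1=A4 (P8)
bar 1: v0=F3 v1=D4 (M6)
bar 2: v0=G3 v1=G4 (P8)
bar 3: v0=A3 v1=C4 (m3)
bar 4: v0=B3 v1=E4 (P4)
bar 5: v0=A3 v1=E4 (P5)
bar 6: v0=C4 v1=A4 (M6)
bar 7: v0=A3 v1=B4 (M2)
bar 8: v0=B3 v1=D4 (m3)
bar 9: v0=G3 v1=E4 (M6)
bar 10: v0=A3 v1=A4 (P8)
  R2 @ bar2.0: F3/D4 M6 -> G3/G4 P8 similar
  R4 @ bar4.0: B3/E4 P4 untreated
  R4 @ bar7.0: A3/B4 M2 untreated
  R2 @ bar10.0: G3/E4 M6 -> A3/A4 P8 similar

No (4 violations)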